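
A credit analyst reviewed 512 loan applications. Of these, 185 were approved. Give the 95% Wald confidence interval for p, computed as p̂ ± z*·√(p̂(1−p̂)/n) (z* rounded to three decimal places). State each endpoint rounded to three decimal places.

With x = 185 successes in n = 512, p̂ = 0.36133.
Standard error of p̂: √(0.230770/512) = √0.000450723 = 0.021230.
z* = 1.960 at the 95% level.
Margin of error: 1.960 × 0.021230 = 0.04161.
So the interval runs from 0.320 to 0.403.

(0.320, 0.403)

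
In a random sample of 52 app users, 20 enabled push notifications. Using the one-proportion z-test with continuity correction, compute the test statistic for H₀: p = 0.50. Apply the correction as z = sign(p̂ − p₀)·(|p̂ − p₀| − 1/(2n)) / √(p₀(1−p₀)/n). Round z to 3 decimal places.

The sample proportion is 20/52 = 0.38462. p̂ − p₀ = -0.115385.
Continuity correction 1/(2n) = 1/104 = 0.009615.
Corrected numerator: |-0.115385| − 0.009615 = 0.105770.
Null standard error: √(0.50·0.50/52) = √0.004807692 = 0.069338.
z = −0.105770/0.069338 = -1.525.

z = -1.525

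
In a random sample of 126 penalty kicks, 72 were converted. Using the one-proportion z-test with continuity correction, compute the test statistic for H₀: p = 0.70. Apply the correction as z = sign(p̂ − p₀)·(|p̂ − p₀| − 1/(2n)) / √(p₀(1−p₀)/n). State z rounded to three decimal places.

z = -3.052

Sample proportion p̂ = 72/126 = 0.57143. p̂ − p₀ = -0.128571.
1/(2n) = 0.003968.
Corrected numerator: |-0.128571| − 0.003968 = 0.124603.
Null standard error: √(0.70·0.30/126) = √0.001666667 = 0.040825.
z = (−)0.124603/0.040825 = -3.052.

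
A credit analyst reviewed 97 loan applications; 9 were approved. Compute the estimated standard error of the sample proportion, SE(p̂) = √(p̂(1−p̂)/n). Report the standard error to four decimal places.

SE = 0.0295

p̂ = 9/97 = 0.09278.
p̂(1−p̂) = 0.09278·0.90722 = 0.084172.
Dividing by n and taking the root: √0.000867753 = 0.0295.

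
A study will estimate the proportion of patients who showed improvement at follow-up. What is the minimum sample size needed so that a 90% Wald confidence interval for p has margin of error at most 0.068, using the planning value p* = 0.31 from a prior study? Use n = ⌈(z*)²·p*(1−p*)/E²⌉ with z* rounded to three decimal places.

z* = 1.645 at the 90% level.
p*(1−p*) = 0.31·0.69 = 0.2139.
(z*)²·p*(1−p*)/E² = 2.706025·0.2139/0.004624 = 125.177.
⌈125.177⌉ = 126.

n = 126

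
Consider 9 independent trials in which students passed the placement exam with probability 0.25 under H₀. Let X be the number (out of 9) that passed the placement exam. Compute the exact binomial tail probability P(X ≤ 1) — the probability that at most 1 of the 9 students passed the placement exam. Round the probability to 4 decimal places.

P = 0.3003

X ~ Binomial(n=9, p=0.25).
P(X ≤ 1) = C(9,0)·0.25^0·0.75^9 + C(9,1)·0.25^1·0.75^8.
= 0.075085 + 0.225254 = 0.3003.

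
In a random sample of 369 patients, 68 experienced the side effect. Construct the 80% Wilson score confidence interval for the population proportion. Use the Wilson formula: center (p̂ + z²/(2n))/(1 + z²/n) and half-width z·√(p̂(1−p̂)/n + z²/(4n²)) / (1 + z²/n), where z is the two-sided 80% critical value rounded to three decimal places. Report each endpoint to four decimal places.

Here p̂ = 68/369 = 0.18428 and z = 1.282 (z² = 1.643524).
Denominator 1 + z²/n = 1 + 1.643524/369 = 1.004454.
Adjusted center: (0.18428 + z²/(2n))/1.004454 = 0.18568.
Radicand: p̂(1−p̂)/n + z²/(4n²) = 0.000407377 + 0.000003018 = 0.000410395.
Half-width = 1.282·√0.000410395/1.004454 = 0.02586.
CI: 0.18568 ± 0.02586 = (0.1598, 0.2115).

(0.1598, 0.2115)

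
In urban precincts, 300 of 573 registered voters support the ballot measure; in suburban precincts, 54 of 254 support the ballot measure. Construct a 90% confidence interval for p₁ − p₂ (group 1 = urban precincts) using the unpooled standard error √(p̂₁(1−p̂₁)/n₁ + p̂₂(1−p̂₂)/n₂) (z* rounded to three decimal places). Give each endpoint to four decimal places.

p̂₁ = 300/573 = 0.52356, p̂₂ = 54/254 = 0.21260; p̂₁ − p̂₂ = 0.31096.
SE = √(0.000435331 + 0.000659056) = √0.001094387 = 0.033082.
For 90% confidence, z* = 1.645. Margin = 1.645·0.033082 = 0.05442.
So the interval runs from 0.2565 to 0.3654.

(0.2565, 0.3654)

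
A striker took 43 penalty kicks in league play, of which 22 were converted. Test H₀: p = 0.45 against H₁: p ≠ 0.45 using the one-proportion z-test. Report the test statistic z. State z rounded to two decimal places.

z = 0.81

Sample proportion p̂ = 22/43 = 0.51163.
SE₀ = √(0.45·0.55/43) = 0.075867.
z = (0.51163 − 0.45)/0.075867 = 0.06163/0.075867 = 0.81.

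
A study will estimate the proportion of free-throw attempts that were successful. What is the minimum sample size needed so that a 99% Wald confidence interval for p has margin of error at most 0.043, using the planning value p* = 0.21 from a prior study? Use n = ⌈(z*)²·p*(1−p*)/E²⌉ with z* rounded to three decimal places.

n = 596

z* = 2.576 at the 99% level.
p*(1−p*) = 0.1659.
(z*)²·p*(1−p*)/E² = 6.635776·0.1659/0.001849 = 595.390.
⌈595.390⌉ = 596.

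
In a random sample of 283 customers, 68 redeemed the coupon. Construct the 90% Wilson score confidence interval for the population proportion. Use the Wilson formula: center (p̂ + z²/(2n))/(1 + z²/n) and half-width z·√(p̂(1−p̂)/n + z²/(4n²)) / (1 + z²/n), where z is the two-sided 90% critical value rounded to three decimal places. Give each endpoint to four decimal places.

(0.2011, 0.2844)

p̂ = 68/283 = 0.24028; z = 1.645, so z² = 2.706025.
Denominator 1 + z²/n = 1 + 2.706025/283 = 1.009562.
Center = (0.24028 + 0.004781)/1.009562 = 0.24274.
Radicand: p̂(1−p̂)/n + z²/(4n²) = 0.000645042 + 0.000008447 = 0.000653489.
Half-width = 1.645·√0.000653489/1.009562 = 0.04165.
Interval: 0.24274 ± 0.04165 → (0.2011, 0.2844).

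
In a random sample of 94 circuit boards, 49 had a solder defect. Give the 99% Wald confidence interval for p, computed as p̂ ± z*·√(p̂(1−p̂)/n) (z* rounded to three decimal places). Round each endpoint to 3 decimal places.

(0.389, 0.654)

p̂ = 49/94 = 0.52128.
Standard error of p̂: √(0.249547/94) = √0.002654759 = 0.051524.
The 99% critical value is z* = 2.576.
Margin of error: 2.576 × 0.051524 = 0.13273.
CI: 0.52128 ± 0.13273 = (0.389, 0.654).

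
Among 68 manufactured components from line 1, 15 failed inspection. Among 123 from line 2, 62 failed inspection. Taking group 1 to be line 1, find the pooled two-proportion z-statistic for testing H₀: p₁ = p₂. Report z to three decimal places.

z = -3.824

Sample proportions: p̂₁ = 15/68 = 0.22059 and p̂₂ = 62/123 = 0.50407.
Pooled p̂ = (15+62)/(68+123) = 77/191 = 0.40314.
SE = √[p̂(1−p̂)(1/n₁+1/n₂)] = √[0.40314·0.59686·(1/68+1/123)] ≈ 0.074127.
z = -0.28348/0.074127 = -3.824.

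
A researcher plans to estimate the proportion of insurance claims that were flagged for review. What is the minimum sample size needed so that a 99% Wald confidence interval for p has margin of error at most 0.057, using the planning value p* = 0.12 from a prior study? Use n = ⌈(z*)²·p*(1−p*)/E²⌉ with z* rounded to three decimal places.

n = 216

The 99% critical value is z* = 2.576.
p*(1−p*) = 0.12·0.88 = 0.1056.
(z*)²·p*(1−p*)/E² = 6.635776·0.1056/0.003249 = 215.678.
⌈215.678⌉ = 216.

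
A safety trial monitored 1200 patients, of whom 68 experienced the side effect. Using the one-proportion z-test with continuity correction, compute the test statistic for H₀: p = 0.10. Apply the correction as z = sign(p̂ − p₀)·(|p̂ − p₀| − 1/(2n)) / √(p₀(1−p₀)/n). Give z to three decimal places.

z = -4.956

Sample proportion p̂ = 68/1200 = 0.05667. p̂ − p₀ = -0.043333.
1/(2n) = 0.000417.
Corrected numerator: |-0.043333| − 0.000417 = 0.042916.
SE₀ = √(0.10·0.90/1200) = 0.008660.
z = (−)0.042916/0.008660 = -4.956.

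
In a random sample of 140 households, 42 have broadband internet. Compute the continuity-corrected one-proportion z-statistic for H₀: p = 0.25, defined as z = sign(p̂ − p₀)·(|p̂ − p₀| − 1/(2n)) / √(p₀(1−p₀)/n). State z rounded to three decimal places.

z = 1.269

p̂ = 42/140 = 0.30000. p̂ − p₀ = 0.050000.
1/(2n) = 0.003571.
Corrected numerator: |0.050000| − 0.003571 = 0.046429.
Under H₀, SE = √(p₀(1−p₀)/n) = √(0.25·0.75/140) = √0.001339286 = 0.036596.
z = +0.046429/0.036596 = 1.269.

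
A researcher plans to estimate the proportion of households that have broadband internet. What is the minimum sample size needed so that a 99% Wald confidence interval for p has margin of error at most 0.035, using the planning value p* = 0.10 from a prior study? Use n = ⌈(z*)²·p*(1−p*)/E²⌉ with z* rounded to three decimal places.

The 99% critical value is z* = 2.576.
p*(1−p*) = 0.10·0.90 = 0.0900.
(z*)²·p*(1−p*)/E² = 6.635776·0.0900/0.001225 = 487.526.
Rounding up, n = 488.

n = 488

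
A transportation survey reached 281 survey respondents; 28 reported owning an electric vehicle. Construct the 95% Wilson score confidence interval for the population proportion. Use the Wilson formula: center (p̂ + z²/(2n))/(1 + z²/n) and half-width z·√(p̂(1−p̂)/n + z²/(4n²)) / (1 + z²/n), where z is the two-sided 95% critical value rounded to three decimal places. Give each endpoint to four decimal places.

Here p̂ = 28/281 = 0.09964 and z = 1.960 (z² = 3.841600).
1 + z²/n = 1.013671.
Center = (0.09964 + 0.006836)/1.013671 = 0.10504.
Radicand: p̂(1−p̂)/n + z²/(4n²) = 0.000319271 + 0.000012163 = 0.000331434.
Half-width = z·√(radicand)/denom = 1.960·0.018205/1.013671 = 0.03520.
So the interval runs from 0.0698 to 0.1402.

(0.0698, 0.1402)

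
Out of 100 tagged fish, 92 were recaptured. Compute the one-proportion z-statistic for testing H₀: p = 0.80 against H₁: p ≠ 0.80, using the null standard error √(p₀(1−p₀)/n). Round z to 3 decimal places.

z = 3.000

p̂ = 92/100 = 0.92000.
Under H₀, SE = √(p₀(1−p₀)/n) = √(0.80·0.20/100) = √0.001600000 = 0.040000.
Test statistic: z = 0.12000/0.040000 = 3.000.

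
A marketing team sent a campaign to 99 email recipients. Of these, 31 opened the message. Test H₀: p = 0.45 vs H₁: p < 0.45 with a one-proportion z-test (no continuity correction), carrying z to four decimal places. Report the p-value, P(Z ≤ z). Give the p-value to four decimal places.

p-value = 0.0031

Sample proportion p̂ = 31/99 = 0.31313.
Null standard error: √(0.45·0.55/99) = √0.002500000 = 0.050000.
z = (p̂ − p₀)/SE = (31/99 − 0.45)/0.050000 ≈ -2.7374.
From the standard normal, P(Z ≤ z) = 0.0031.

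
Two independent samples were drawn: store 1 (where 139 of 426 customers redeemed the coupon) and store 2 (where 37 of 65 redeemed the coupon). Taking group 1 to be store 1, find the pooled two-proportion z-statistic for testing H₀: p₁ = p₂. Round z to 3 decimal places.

p̂₁ = 139/426 = 0.32629, p̂₂ = 37/65 = 0.56923.
Pooling: p̂ = 176/491 = 0.35845.
Pooled SE = √[0.2299642·0.01773203] ≈ 0.063857.
z = (p̂₁ − p̂₂)/SE = (0.32629 − 0.56923)/0.063857 = -0.24294/0.063857 = -3.804.

z = -3.804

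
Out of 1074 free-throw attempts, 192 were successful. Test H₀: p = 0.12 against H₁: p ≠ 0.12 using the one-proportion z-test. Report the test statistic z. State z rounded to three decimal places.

z = 5.927

With x = 192 successes in n = 1074, p̂ = 0.17877.
SE₀ = √(0.12·0.88/1074) = 0.009916.
z = (p̂ − p₀)/SE = (0.17877 − 0.12)/0.009916 = 5.927.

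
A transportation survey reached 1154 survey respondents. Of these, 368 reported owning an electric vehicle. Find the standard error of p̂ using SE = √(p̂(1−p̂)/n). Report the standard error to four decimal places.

SE = 0.0137

The sample proportion is 368/1154 = 0.31889.
p̂(1−p̂) = 0.31889·0.68111 = 0.217199.
SE = √(0.217199/1154) = 0.0137.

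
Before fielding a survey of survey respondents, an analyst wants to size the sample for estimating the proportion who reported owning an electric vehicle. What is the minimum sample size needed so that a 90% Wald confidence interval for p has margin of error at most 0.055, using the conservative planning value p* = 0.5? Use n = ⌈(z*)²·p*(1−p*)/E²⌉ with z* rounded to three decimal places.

n = 224

z* = 1.645 at the 90% level.
p*(1−p*) = 0.2500.
Required n before rounding: 2.706025 × 0.2500 / 0.055² = 223.638.
Rounding up, n = 224.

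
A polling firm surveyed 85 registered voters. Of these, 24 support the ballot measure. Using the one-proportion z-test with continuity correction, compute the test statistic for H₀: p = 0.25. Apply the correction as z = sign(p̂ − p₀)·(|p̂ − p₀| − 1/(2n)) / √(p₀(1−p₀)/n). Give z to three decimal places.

z = 0.564

Sample proportion p̂ = 24/85 = 0.28235. p̂ − p₀ = 0.032353.
1/(2n) = 0.005882.
Corrected numerator: |0.032353| − 0.005882 = 0.026471.
Under H₀, SE = √(p₀(1−p₀)/n) = √(0.25·0.75/85) = √0.002205882 = 0.046967.
z = (+)0.026471/0.046967 = 0.564.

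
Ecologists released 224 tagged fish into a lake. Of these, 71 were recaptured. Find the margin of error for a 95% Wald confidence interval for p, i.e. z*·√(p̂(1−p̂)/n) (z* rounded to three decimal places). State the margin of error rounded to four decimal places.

With x = 71 successes in n = 224, p̂ = 0.31696.
Standard error of p̂: √(0.216498/224) = √0.000966509 = 0.031089.
The 95% critical value is z* = 1.960.
Margin of error = z*·SE = 1.960 × 0.031089 = 0.0609.

ME = 0.0609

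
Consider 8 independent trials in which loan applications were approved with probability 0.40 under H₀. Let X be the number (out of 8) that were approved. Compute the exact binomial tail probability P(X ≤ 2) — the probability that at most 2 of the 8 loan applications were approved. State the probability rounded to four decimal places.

X is binomial with n = 8 and p = 0.40.
P(X ≤ 2) = C(8,0)·0.40^0·0.60^8 + C(8,1)·0.40^1·0.60^7 + C(8,2)·0.40^2·0.60^6.
= 0.016796 + 0.089580 + 0.209019 = 0.3154.

P = 0.3154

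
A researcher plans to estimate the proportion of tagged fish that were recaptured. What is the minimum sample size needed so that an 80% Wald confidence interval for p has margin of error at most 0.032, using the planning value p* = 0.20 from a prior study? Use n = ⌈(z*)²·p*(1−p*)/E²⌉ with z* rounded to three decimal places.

For 80% confidence, z* = 1.282.
p*(1−p*) = 0.20·0.80 = 0.1600.
(z*)²·p*(1−p*)/E² = 1.643524·0.1600/0.001024 = 256.801.
⌈256.801⌉ = 257.

n = 257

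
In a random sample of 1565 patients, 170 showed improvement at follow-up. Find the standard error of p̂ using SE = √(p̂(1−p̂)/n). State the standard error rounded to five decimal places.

SE = 0.00787

p̂ = 170/1565 = 0.10863.
p̂(1−p̂) = 0.10863·0.89137 = 0.096830.
SE = √(0.096830/1565) = √0.000061872 = 0.00787.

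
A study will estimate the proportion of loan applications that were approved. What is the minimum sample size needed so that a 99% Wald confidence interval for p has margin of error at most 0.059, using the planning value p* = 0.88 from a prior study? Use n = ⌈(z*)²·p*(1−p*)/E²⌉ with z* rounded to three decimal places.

n = 202

z* = 2.576 at the 99% level.
p*(1−p*) = 0.1056.
Required n before rounding: 6.635776 × 0.1056 / 0.059² = 201.304.
Rounding up, n = 202.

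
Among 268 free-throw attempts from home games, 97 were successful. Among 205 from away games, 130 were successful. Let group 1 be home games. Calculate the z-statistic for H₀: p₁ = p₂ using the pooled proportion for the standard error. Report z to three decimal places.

Sample proportions: p̂₁ = 97/268 = 0.36194 and p̂₂ = 130/205 = 0.63415.
Pooled p̂ = (97+130)/(268+205) = 227/473 = 0.47992.
Pooled SE = √[0.2495966·0.00860939] ≈ 0.046356.
z = -0.27221/0.046356 = -5.872.

z = -5.872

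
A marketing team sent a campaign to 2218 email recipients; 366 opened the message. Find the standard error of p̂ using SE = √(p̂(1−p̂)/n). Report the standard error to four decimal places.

SE = 0.0079

With x = 366 successes in n = 2218, p̂ = 0.16501.
p̂(1−p̂) = 0.16501·0.83499 = 0.137782.
SE = √(0.137782/2218) = 0.0079.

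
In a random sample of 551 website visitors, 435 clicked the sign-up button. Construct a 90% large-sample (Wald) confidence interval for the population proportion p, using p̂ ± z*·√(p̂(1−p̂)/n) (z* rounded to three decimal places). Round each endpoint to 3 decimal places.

With x = 435 successes in n = 551, p̂ = 0.78947.
Standard error of p̂: √(0.166205/551) = √0.000301642 = 0.017368.
The 90% critical value is z* = 1.645.
Margin = 1.645·0.017368 = 0.02857.
CI: 0.78947 ± 0.02857 = (0.761, 0.818).

(0.761, 0.818)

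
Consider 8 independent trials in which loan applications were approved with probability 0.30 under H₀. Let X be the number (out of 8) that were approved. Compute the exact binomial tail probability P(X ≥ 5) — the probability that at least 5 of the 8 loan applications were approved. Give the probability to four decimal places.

X is binomial with n = 8 and p = 0.30.
P(X ≥ 5) = C(8,5)·0.30^5·0.70^3 + C(8,6)·0.30^6·0.70^2 + C(8,7)·0.30^7·0.70^1 + C(8,8)·0.30^8·0.70^0.
= 0.046675 + 0.010002 + 0.001225 + 0.000066 = 0.0580.

P = 0.0580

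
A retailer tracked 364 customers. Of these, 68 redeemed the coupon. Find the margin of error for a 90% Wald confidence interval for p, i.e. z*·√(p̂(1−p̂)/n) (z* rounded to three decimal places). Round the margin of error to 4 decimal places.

ME = 0.0336

Sample proportion p̂ = 68/364 = 0.18681.
SE(p̂) = √(0.18681·0.81319/364) = 0.020429.
For 90% confidence, z* = 1.645.
Margin of error = z*·SE = 1.645 × 0.020429 = 0.0336.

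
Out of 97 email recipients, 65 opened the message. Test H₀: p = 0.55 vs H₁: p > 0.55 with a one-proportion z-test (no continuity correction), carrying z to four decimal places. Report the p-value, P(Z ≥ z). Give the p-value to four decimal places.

The sample proportion is 65/97 = 0.67010.
Under H₀, SE = √(p₀(1−p₀)/n) = √(0.55·0.45/97) = √0.002551546 = 0.050513.
z = (p̂ − p₀)/SE = (65/97 − 0.55)/0.050513 ≈ 2.3777.
From the standard normal, P(Z ≥ z) = 0.0087.

p-value = 0.0087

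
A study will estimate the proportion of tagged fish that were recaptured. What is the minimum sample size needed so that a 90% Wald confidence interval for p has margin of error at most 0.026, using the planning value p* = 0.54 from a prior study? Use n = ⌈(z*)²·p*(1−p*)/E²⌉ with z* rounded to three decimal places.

n = 995

For 90% confidence, z* = 1.645.
p*(1−p*) = 0.2484.
Required n before rounding: 2.706025 × 0.2484 / 0.026² = 994.344.
Rounding up, n = 995.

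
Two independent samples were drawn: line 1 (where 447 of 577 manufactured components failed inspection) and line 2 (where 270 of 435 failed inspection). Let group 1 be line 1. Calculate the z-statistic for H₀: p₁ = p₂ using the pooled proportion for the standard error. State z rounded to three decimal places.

z = 5.337

Sample proportions: p̂₁ = 447/577 = 0.77470 and p̂₂ = 270/435 = 0.62069.
Pooling: p̂ = 717/1012 = 0.70850.
SE = √[p̂(1−p̂)(1/n₁+1/n₂)] = √[0.70850·0.29150·(1/577+1/435)] ≈ 0.028857.
z = (p̂₁ − p̂₂)/SE = (0.77470 − 0.62069)/0.028857 = 0.15401/0.028857 = 5.337.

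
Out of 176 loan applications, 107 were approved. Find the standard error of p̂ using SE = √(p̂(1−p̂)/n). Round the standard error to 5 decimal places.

SE = 0.03680

The sample proportion is 107/176 = 0.60795.
p̂(1−p̂) = 0.238347.
Dividing by n and taking the root: √0.001354244 = 0.03680.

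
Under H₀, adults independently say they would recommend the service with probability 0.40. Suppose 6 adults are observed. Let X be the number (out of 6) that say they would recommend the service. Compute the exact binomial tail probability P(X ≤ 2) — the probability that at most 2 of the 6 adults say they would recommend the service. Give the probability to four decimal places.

X ~ Binomial(n=6, p=0.40).
P(X ≤ 2) = C(6,0)·0.40^0·0.60^6 + C(6,1)·0.40^1·0.60^5 + C(6,2)·0.40^2·0.60^4.
= 0.046656 + 0.186624 + 0.311040 = 0.5443.

P = 0.5443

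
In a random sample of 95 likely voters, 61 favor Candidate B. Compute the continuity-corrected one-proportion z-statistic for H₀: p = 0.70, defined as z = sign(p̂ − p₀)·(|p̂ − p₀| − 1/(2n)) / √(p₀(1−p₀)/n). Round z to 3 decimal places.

p̂ = 61/95 = 0.64211. p̂ − p₀ = -0.057895.
1/(2n) = 0.005263.
Corrected numerator: |-0.057895| − 0.005263 = 0.052632.
Under H₀, SE = √(p₀(1−p₀)/n) = √(0.70·0.30/95) = √0.002210526 = 0.047016.
z = (−)0.052632/0.047016 = -1.119.

z = -1.119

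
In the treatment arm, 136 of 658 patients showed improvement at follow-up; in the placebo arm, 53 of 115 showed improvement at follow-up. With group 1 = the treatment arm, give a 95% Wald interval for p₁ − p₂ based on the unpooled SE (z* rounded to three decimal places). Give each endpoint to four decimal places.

p̂₁ = 0.20669, p̂₂ = 0.46087, so the observed difference is -0.25418.
SE = √(0.000249191 + 0.002160598) = √0.002409789 = 0.049090.
The 95% critical value is z* = 1.960. Margin of error = 0.09622.
CI: -0.25418 ± 0.09622 = (-0.3504, -0.1580).

(-0.3504, -0.1580)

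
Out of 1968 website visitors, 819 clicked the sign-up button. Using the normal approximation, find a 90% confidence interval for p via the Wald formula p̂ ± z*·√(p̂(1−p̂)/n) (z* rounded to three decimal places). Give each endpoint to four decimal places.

p̂ = 819/1968 = 0.41616.
Standard error of p̂: √(0.242971/1968) = √0.000123461 = 0.011111.
For 90% confidence, z* = 1.645.
Margin = 1.645·0.011111 = 0.01828.
CI: 0.41616 ± 0.01828 = (0.3979, 0.4344).

(0.3979, 0.4344)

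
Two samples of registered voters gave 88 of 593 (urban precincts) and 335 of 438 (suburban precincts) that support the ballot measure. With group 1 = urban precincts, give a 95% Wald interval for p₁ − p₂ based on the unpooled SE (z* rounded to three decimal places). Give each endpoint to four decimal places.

(-0.6654, -0.5675)

p̂₁ = 0.14840, p̂₂ = 0.76484, so the observed difference is -0.61644.
Unpooled SE = √(p̂₁(1−p̂₁)/n₁ + p̂₂(1−p̂₂)/n₂) = √(0.000213113 + 0.000410639) = 0.024975.
z* = 1.960 at the 95% level. Margin = 1.960·0.024975 = 0.04895.
CI: -0.61644 ± 0.04895 = (-0.6654, -0.5675).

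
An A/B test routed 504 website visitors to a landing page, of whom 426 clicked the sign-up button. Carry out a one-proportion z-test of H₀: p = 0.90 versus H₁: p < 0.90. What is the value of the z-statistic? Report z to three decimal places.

The sample proportion is 426/504 = 0.84524.
Null standard error: √(0.90·0.10/504) = √0.000178571 = 0.013363.
z = (p̂ − p₀)/SE = (0.84524 − 0.90)/0.013363 = -4.098.

z = -4.098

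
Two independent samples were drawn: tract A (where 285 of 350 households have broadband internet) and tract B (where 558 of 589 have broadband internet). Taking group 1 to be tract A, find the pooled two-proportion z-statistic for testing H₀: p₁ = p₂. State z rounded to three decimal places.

Sample proportions: p̂₁ = 285/350 = 0.81429 and p̂₂ = 558/589 = 0.94737.
Pooling: p̂ = 843/939 = 0.89776.
Pooled SE = √[0.0917841·0.00455494] ≈ 0.020447.
z = (p̂₁ − p̂₂)/SE = (0.81429 − 0.94737)/0.020447 = -0.13308/0.020447 = -6.509.

z = -6.509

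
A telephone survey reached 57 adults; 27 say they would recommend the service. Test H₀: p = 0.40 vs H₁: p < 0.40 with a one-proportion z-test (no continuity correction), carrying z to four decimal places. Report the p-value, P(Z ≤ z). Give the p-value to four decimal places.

With x = 27 successes in n = 57, p̂ = 0.47368.
Under H₀, SE = √(p₀(1−p₀)/n) = √(0.40·0.60/57) = √0.004210526 = 0.064889.
z = (p̂ − p₀)/SE = (27/57 − 0.40)/0.064889 ≈ 1.1355.
From the standard normal, P(Z ≤ z) = 0.8719.

p-value = 0.8719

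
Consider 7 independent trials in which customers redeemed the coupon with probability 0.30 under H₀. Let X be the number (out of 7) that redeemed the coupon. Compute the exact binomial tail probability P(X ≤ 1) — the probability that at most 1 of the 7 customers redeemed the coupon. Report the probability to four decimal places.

X is binomial with n = 7 and p = 0.30.
P(X ≤ 1) = C(7,0)·0.30^0·0.70^7 + C(7,1)·0.30^1·0.70^6.
= 0.082354 + 0.247063 = 0.3294.

P = 0.3294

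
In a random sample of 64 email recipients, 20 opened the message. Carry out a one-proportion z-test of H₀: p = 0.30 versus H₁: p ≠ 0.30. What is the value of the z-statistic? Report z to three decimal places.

With x = 20 successes in n = 64, p̂ = 0.31250.
Under H₀, SE = √(p₀(1−p₀)/n) = √(0.30·0.70/64) = √0.003281250 = 0.057282.
Test statistic: z = 0.01250/0.057282 = 0.218.

z = 0.218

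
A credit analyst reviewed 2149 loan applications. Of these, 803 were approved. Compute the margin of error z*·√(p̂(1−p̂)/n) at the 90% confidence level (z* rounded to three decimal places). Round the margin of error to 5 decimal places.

The sample proportion is 803/2149 = 0.37366.
SE(p̂) = √(0.37366·0.62634/2149) = 0.010436.
z* = 1.645 at the 90% level.
ME = 1.645·0.010436 = 0.01717.

ME = 0.01717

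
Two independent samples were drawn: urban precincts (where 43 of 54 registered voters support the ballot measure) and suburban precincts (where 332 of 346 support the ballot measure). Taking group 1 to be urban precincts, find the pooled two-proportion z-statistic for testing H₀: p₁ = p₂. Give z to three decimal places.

p̂₁ = 43/54 = 0.79630, p̂₂ = 332/346 = 0.95954.
Pooling: p̂ = 375/400 = 0.93750.
Pooled SE = √[0.0585938·0.02140869] ≈ 0.035418.
z = -0.16324/0.035418 = -4.609.

z = -4.609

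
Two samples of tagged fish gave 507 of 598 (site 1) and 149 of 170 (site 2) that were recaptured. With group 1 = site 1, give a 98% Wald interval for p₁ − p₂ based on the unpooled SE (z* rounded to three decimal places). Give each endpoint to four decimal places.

(-0.0966, 0.0393)

p̂₁ = 0.84783, p̂₂ = 0.87647, so the observed difference is -0.02864.
SE = √(0.000215748 + 0.000636882) = √0.000852630 = 0.029200.
For 98% confidence, z* = 2.326. Margin = 2.326·0.029200 = 0.06792.
Interval: -0.02864 ± 0.06792 → (-0.0966, 0.0393).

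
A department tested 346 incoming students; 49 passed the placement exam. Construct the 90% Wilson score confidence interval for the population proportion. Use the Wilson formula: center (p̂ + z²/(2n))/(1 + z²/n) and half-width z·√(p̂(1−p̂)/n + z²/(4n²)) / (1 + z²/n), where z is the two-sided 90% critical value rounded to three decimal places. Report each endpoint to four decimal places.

(0.1136, 0.1752)

p̂ = 49/346 = 0.14162; z = 1.645, so z² = 2.706025.
Denominator 1 + z²/n = 1 + 2.706025/346 = 1.007821.
Adjusted center: (0.14162 + z²/(2n))/1.007821 = 0.14440.
Radicand: p̂(1−p̂)/n + z²/(4n²) = 0.000351337 + 0.000005651 = 0.000356988.
Half-width = z·√(radicand)/denom = 1.645·0.018894/1.007821 = 0.03084.
Interval: 0.14440 ± 0.03084 → (0.1136, 0.1752).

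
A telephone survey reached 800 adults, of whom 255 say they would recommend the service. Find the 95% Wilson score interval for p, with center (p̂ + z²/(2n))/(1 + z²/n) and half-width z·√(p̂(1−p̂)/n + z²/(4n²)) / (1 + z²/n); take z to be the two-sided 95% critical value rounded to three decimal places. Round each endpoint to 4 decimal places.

(0.2874, 0.3518)

Here p̂ = 255/800 = 0.31875 and z = 1.960 (z² = 3.841600).
Denominator 1 + z²/n = 1 + 3.841600/800 = 1.004802.
Center = (0.31875 + 0.002401)/1.004802 = 0.31962.
Radicand: p̂(1−p̂)/n + z²/(4n²) = 0.000271436 + 0.000001501 = 0.000272937.
Half-width = z·√(radicand)/denom = 1.960·0.016521/1.004802 = 0.03223.
CI: 0.31962 ± 0.03223 = (0.2874, 0.3518).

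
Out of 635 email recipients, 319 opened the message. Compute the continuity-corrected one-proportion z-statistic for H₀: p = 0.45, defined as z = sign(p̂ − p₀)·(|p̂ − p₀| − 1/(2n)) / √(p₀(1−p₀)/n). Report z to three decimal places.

With x = 319 successes in n = 635, p̂ = 0.50236. p̂ − p₀ = 0.052362.
1/(2n) = 0.000787.
Corrected numerator: |0.052362| − 0.000787 = 0.051575.
Under H₀, SE = √(p₀(1−p₀)/n) = √(0.45·0.55/635) = √0.000389764 = 0.019742.
z = +0.051575/0.019742 = 2.612.

z = 2.612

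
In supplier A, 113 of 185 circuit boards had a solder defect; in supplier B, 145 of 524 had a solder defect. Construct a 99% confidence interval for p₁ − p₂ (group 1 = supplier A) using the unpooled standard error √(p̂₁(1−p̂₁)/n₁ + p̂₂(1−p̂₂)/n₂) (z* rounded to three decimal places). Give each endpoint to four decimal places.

(0.2289, 0.4393)

p̂₁ = 0.61081, p̂₂ = 0.27672, so the observed difference is 0.33409.
SE = √(0.001284978 + 0.000381956) = √0.001666934 = 0.040828.
For 99% confidence, z* = 2.576. Margin = 2.576·0.040828 = 0.10517.
CI: 0.33409 ± 0.10517 = (0.2289, 0.4393).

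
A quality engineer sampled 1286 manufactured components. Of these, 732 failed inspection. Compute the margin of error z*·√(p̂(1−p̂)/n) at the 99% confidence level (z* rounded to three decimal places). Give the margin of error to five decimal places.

ME = 0.03557

p̂ = 732/1286 = 0.56921.
Standard error of p̂: √(0.245210/1286) = √0.000190677 = 0.013809.
For 99% confidence, z* = 2.576.
Margin of error = z*·SE = 2.576 × 0.013809 = 0.03557.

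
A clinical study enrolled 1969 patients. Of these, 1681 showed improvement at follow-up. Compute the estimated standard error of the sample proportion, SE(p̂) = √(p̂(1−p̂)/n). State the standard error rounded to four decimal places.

SE = 0.0080

Sample proportion p̂ = 1681/1969 = 0.85373.
p̂(1−p̂) = 0.85373·0.14627 = 0.124875.
SE = √(0.124875/1969) = √0.000063421 = 0.0080.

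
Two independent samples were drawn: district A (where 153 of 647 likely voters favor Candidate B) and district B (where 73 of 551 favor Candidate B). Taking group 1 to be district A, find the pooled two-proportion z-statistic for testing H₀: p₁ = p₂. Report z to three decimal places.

z = 4.585

p̂₁ = 153/647 = 0.23648, p̂₂ = 73/551 = 0.13249.
Pooled p̂ = (153+73)/(647+551) = 226/1198 = 0.18865.
Pooled SE = √[0.1530598·0.00336048] ≈ 0.022679.
z = 0.10399/0.022679 = 4.585.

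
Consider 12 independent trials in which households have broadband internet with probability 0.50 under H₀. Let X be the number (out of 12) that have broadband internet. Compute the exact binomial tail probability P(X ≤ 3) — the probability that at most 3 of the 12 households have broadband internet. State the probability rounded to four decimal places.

X ~ Binomial(n=12, p=0.50).
P(X ≤ 3) = C(12,0)·0.50^0·0.50^12 + C(12,1)·0.50^1·0.50^11 + C(12,2)·0.50^2·0.50^10 + C(12,3)·0.50^3·0.50^9.
= 0.000244 + 0.002930 + 0.016113 + 0.053711 = 0.0730.

P = 0.0730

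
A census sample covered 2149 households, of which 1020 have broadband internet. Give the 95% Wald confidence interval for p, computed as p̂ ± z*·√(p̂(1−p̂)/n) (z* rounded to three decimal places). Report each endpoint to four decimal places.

With x = 1020 successes in n = 2149, p̂ = 0.47464.
SE(p̂) = √(0.47464·0.52536/2149) = 0.010772.
z* = 1.960 at the 95% level.
Margin = 1.960·0.010772 = 0.02111.
Interval: 0.47464 ± 0.02111 → (0.4535, 0.4958).

(0.4535, 0.4958)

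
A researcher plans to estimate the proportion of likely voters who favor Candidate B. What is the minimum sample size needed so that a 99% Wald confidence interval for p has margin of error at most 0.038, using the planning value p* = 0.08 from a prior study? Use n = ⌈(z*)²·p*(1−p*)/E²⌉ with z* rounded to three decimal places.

n = 339

The 99% critical value is z* = 2.576.
p*(1−p*) = 0.0736.
(z*)²·p*(1−p*)/E² = 6.635776·0.0736/0.001444 = 338.222.
Rounding up, n = 339.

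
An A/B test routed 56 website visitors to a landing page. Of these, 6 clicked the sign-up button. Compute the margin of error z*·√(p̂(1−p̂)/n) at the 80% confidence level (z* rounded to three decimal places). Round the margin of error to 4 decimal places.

With x = 6 successes in n = 56, p̂ = 0.10714.
SE(p̂) = √(0.10714·0.89286/56) = 0.041331.
For 80% confidence, z* = 1.282.
ME = 1.282·0.041331 = 0.0530.

ME = 0.0530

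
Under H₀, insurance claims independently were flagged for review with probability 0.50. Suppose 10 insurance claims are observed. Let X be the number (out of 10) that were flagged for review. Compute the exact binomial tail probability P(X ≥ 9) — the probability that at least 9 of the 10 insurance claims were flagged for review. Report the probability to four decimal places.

X ~ Binomial(n=10, p=0.50).
P(X ≥ 9) = C(10,9)·0.50^9·0.50^1 + C(10,10)·0.50^10·0.50^0.
= 0.009766 + 0.000977 = 0.0107.

P = 0.0107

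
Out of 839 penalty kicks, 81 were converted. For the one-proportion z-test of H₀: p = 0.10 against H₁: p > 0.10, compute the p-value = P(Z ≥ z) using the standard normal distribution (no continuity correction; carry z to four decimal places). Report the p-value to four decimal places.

The sample proportion is 81/839 = 0.09654.
Under H₀, SE = √(p₀(1−p₀)/n) = √(0.10·0.90/839) = √0.000107271 = 0.010357.
z = (p̂ − p₀)/SE = (81/839 − 0.10)/0.010357 ≈ -0.3337.
p-value = P(Z ≥ z) with z = -0.3337 → 0.6307.

p-value = 0.6307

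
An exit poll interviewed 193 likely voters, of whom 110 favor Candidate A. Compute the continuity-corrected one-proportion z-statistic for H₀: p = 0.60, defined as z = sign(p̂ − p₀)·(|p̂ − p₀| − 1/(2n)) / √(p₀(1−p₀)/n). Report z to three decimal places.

Sample proportion p̂ = 110/193 = 0.56995. p̂ − p₀ = -0.030052.
1/(2n) = 0.002591.
Corrected numerator: |-0.030052| − 0.002591 = 0.027461.
Null standard error: √(0.60·0.40/193) = √0.001243523 = 0.035264.
z = −0.027461/0.035264 = -0.779.

z = -0.779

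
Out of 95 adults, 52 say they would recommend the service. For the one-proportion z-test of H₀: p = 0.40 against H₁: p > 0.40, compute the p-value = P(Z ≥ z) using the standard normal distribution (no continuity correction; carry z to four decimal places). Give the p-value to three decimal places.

The sample proportion is 52/95 = 0.54737.
Under H₀, SE = √(p₀(1−p₀)/n) = √(0.40·0.60/95) = √0.002526316 = 0.050262.
Test statistic (full precision, shown to 4 dp): z = (52/95 − 0.40)/SE₀ ≈ 2.9320.
p-value = P(Z ≥ z) with z = 2.9320 → 0.002.

p-value = 0.002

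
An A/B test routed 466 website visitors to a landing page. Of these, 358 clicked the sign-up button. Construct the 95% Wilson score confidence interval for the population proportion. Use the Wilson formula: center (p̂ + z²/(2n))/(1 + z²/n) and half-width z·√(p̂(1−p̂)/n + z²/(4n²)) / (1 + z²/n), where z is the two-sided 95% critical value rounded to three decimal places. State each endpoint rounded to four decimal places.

(0.7278, 0.8043)

p̂ = 358/466 = 0.76824; z = 1.960, so z² = 3.841600.
1 + z²/n = 1.008244.
Adjusted center: (0.76824 + z²/(2n))/1.008244 = 0.76605.
Radicand: p̂(1−p̂)/n + z²/(4n²) = 0.000382075 + 0.000004423 = 0.000386498.
Half-width = z·√(radicand)/denom = 1.960·0.019660/1.008244 = 0.03822.
So the interval runs from 0.7278 to 0.8043.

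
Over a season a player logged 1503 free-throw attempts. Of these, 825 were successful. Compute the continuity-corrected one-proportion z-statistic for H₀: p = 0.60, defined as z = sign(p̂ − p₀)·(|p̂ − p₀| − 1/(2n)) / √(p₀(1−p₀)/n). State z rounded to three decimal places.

z = -4.017

Sample proportion p̂ = 825/1503 = 0.54890. p̂ − p₀ = -0.051098.
1/(2n) = 0.000333.
Corrected numerator: |-0.051098| − 0.000333 = 0.050765.
Null standard error: √(0.60·0.40/1503) = √0.000159681 = 0.012636.
z = −0.050765/0.012636 = -4.017.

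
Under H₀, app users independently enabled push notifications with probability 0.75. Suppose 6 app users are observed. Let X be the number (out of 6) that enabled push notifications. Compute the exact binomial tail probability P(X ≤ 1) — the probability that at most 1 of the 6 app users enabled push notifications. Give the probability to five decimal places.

X ~ Binomial(n=6, p=0.75).
P(X ≤ 1) = C(6,0)·0.75^0·0.25^6 + C(6,1)·0.75^1·0.25^5.
= 0.000244 + 0.004395 = 0.00464.

P = 0.00464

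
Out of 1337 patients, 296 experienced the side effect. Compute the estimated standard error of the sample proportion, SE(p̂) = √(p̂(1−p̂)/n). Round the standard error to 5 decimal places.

p̂ = 296/1337 = 0.22139.
p̂(1−p̂) = 0.22139·0.77861 = 0.172376.
SE = √(0.172376/1337) = √0.000128927 = 0.01135.

SE = 0.01135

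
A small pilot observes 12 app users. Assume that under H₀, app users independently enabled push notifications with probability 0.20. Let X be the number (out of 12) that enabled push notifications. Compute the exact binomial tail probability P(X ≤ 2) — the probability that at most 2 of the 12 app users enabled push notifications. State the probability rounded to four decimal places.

P = 0.5583

X ~ Binomial(n=12, p=0.20).
P(X ≤ 2) = C(12,0)·0.20^0·0.80^12 + C(12,1)·0.20^1·0.80^11 + C(12,2)·0.20^2·0.80^10.
= 0.068719 + 0.206158 + 0.283468 = 0.5583.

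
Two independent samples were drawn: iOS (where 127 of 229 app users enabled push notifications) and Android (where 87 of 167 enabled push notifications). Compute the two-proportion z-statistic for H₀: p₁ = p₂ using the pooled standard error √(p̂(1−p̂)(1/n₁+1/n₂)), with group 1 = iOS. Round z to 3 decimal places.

z = 0.663

Sample proportions: p̂₁ = 127/229 = 0.55459 and p̂₂ = 87/167 = 0.52096.
Pooled p̂ = (127+87)/(229+167) = 214/396 = 0.54040.
Pooled SE = √[0.2483675·0.01035484] ≈ 0.050713.
z = (p̂₁ − p̂₂)/SE = (0.55459 − 0.52096)/0.050713 = 0.03363/0.050713 = 0.663.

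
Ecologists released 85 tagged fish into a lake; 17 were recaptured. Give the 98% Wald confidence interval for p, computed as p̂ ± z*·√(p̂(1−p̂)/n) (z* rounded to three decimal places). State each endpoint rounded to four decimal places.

(0.0991, 0.3009)

With x = 17 successes in n = 85, p̂ = 0.20000.
Standard error of p̂: √(0.160000/85) = √0.001882353 = 0.043386.
The 98% critical value is z* = 2.326.
Margin = 2.326·0.043386 = 0.10092.
CI: 0.20000 ± 0.10092 = (0.0991, 0.3009).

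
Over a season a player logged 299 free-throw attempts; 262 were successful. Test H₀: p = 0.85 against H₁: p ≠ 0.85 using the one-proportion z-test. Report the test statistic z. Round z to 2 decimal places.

z = 1.27

Sample proportion p̂ = 262/299 = 0.87625.
Null standard error: √(0.85·0.15/299) = √0.000426421 = 0.020650.
Test statistic: z = 0.02625/0.020650 = 1.27.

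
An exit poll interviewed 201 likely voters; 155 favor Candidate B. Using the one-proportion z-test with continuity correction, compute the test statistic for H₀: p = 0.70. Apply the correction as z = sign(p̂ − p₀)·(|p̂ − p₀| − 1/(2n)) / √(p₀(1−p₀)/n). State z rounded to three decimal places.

z = 2.124

The sample proportion is 155/201 = 0.77114. p̂ − p₀ = 0.071144.
Continuity correction 1/(2n) = 1/402 = 0.002488.
Corrected numerator: |0.071144| − 0.002488 = 0.068656.
Null standard error: √(0.70·0.30/201) = √0.001044776 = 0.032323.
z = +0.068656/0.032323 = 2.124.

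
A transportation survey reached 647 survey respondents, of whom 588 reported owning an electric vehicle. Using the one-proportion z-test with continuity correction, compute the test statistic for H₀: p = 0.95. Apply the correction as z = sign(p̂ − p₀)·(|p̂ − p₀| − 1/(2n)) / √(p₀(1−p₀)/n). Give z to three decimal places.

z = -4.717

The sample proportion is 588/647 = 0.90881. p̂ − p₀ = -0.041190.
1/(2n) = 0.000773.
Corrected numerator: |-0.041190| − 0.000773 = 0.040417.
Under H₀, SE = √(p₀(1−p₀)/n) = √(0.95·0.05/647) = √0.000073416 = 0.008568.
z = −0.040417/0.008568 = -4.717.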